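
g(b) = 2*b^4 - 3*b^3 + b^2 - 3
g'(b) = 8*b^3 - 9*b^2 + 2*b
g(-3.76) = 570.35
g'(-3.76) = -560.02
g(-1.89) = 46.35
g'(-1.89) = -89.94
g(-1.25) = 9.30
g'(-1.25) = -32.19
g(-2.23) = 84.70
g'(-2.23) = -137.93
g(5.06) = 945.03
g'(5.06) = 816.12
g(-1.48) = 18.51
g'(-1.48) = -48.61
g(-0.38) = -2.65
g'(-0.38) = -2.50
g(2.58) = 40.75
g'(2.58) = 82.64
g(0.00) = -3.00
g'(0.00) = 0.00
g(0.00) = -3.00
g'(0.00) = 0.00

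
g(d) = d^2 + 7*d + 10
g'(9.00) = 25.00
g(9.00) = 154.00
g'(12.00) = 31.00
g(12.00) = 238.00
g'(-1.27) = 4.46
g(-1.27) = 2.72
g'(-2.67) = 1.66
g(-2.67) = -1.56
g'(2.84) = 12.68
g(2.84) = 37.95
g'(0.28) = 7.56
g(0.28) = 12.04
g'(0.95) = 8.90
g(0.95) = 17.55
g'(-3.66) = -0.32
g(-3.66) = -2.22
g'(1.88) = 10.76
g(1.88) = 26.69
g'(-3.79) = -0.58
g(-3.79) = -2.17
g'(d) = 2*d + 7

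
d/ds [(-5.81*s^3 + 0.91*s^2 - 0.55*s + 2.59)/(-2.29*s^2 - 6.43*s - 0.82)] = (13.3049*s^4 + 74.7166*s^3 + 7.1818*s^2 + 10.3698*s + 17.1047)/(5.2441*s^4 + 29.4494*s^3 + 45.1005*s^2 + 10.5452*s + 0.6724)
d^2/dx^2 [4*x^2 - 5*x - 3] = 8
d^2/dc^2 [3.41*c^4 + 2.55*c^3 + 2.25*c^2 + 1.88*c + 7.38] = 40.92*c^2 + 15.3*c + 4.5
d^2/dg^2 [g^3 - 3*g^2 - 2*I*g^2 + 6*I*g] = 6*g - 6 - 4*I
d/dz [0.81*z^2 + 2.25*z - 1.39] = 1.62*z + 2.25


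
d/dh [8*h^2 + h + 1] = 16*h + 1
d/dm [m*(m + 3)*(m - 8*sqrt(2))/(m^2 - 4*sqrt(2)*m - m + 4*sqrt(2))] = (m*(m + 3)*(m - 8*sqrt(2))*(-2*m + 1 + 4*sqrt(2)) + (m*(m + 3) + m*(m - 8*sqrt(2)) + (m + 3)*(m - 8*sqrt(2)))*(m^2 - 4*sqrt(2)*m - m + 4*sqrt(2)))/(m^2 - 4*sqrt(2)*m - m + 4*sqrt(2))^2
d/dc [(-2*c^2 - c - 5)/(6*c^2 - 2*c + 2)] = (5*c^2 + 26*c - 6)/(2*(9*c^4 - 6*c^3 + 7*c^2 - 2*c + 1))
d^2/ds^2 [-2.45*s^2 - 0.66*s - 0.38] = -4.90000000000000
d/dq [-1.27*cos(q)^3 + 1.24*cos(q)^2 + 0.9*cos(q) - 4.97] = (3.81*cos(q)^2 - 2.48*cos(q) - 0.9)*sin(q)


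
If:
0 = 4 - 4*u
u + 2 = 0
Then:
No Solution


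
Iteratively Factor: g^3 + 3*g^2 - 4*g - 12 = (g - 2)*(g^2 + 5*g + 6) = (g - 2)*(g + 3)*(g + 2)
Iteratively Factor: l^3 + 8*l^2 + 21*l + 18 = (l + 2)*(l^2 + 6*l + 9) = (l + 2)*(l + 3)*(l + 3)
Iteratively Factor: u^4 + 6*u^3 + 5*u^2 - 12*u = (u + 3)*(u^3 + 3*u^2 - 4*u) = u*(u + 3)*(u^2 + 3*u - 4) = u*(u - 1)*(u + 3)*(u + 4)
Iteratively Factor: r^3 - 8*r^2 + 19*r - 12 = (r - 1)*(r^2 - 7*r + 12) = (r - 3)*(r - 1)*(r - 4)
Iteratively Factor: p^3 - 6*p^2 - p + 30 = (p - 5)*(p^2 - p - 6) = (p - 5)*(p - 3)*(p + 2)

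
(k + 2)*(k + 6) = k^2 + 8*k + 12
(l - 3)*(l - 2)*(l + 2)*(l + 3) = l^4 - 13*l^2 + 36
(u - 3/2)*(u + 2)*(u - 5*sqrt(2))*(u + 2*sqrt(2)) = u^4 - 3*sqrt(2)*u^3 + u^3/2 - 23*u^2 - 3*sqrt(2)*u^2/2 - 10*u + 9*sqrt(2)*u + 60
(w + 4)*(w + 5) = w^2 + 9*w + 20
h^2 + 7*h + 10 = (h + 2)*(h + 5)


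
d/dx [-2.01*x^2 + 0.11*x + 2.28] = 0.11 - 4.02*x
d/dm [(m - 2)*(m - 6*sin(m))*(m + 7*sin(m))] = (2 - m)*(m + 7*sin(m))*(6*cos(m) - 1) + (m - 2)*(m - 6*sin(m))*(7*cos(m) + 1) + (m - 6*sin(m))*(m + 7*sin(m))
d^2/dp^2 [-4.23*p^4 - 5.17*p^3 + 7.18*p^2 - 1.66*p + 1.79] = -50.76*p^2 - 31.02*p + 14.36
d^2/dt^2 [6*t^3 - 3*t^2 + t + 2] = 36*t - 6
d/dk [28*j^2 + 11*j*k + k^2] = 11*j + 2*k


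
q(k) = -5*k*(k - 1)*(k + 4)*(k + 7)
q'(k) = -5*k*(k - 1)*(k + 4) - 5*k*(k - 1)*(k + 7) - 5*k*(k + 4)*(k + 7) - 5*(k - 1)*(k + 4)*(k + 7) = -20*k^3 - 150*k^2 - 170*k + 140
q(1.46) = -155.11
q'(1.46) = -490.18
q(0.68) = 39.11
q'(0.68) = -51.25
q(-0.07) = -10.20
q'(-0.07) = 151.17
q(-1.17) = -209.45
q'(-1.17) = 165.60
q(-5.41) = 388.72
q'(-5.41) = -163.71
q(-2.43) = -299.01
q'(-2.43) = -45.66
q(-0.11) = -16.36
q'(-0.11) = 156.91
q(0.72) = 36.73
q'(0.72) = -67.62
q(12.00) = -200640.00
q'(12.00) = -58060.00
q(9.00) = -74880.00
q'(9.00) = -28120.00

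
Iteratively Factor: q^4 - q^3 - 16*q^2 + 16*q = (q + 4)*(q^3 - 5*q^2 + 4*q) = (q - 4)*(q + 4)*(q^2 - q) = q*(q - 4)*(q + 4)*(q - 1)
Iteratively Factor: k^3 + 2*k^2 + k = (k)*(k^2 + 2*k + 1) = k*(k + 1)*(k + 1)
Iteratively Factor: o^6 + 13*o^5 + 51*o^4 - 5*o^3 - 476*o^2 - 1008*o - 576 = (o + 4)*(o^5 + 9*o^4 + 15*o^3 - 65*o^2 - 216*o - 144) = (o + 1)*(o + 4)*(o^4 + 8*o^3 + 7*o^2 - 72*o - 144) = (o + 1)*(o + 4)^2*(o^3 + 4*o^2 - 9*o - 36) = (o + 1)*(o + 4)^3*(o^2 - 9) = (o + 1)*(o + 3)*(o + 4)^3*(o - 3)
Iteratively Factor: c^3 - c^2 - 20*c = (c + 4)*(c^2 - 5*c) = (c - 5)*(c + 4)*(c)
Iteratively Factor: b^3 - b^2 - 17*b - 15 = (b + 1)*(b^2 - 2*b - 15) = (b - 5)*(b + 1)*(b + 3)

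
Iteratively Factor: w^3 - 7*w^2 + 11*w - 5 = (w - 5)*(w^2 - 2*w + 1) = (w - 5)*(w - 1)*(w - 1)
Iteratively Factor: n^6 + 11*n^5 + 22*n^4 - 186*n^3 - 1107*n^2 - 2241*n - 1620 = (n + 3)*(n^5 + 8*n^4 - 2*n^3 - 180*n^2 - 567*n - 540) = (n + 3)^2*(n^4 + 5*n^3 - 17*n^2 - 129*n - 180) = (n - 5)*(n + 3)^2*(n^3 + 10*n^2 + 33*n + 36) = (n - 5)*(n + 3)^3*(n^2 + 7*n + 12) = (n - 5)*(n + 3)^3*(n + 4)*(n + 3)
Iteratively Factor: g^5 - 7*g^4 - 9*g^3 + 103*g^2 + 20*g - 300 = (g - 2)*(g^4 - 5*g^3 - 19*g^2 + 65*g + 150) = (g - 5)*(g - 2)*(g^3 - 19*g - 30) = (g - 5)*(g - 2)*(g + 3)*(g^2 - 3*g - 10) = (g - 5)*(g - 2)*(g + 2)*(g + 3)*(g - 5)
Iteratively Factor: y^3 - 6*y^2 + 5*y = (y - 5)*(y^2 - y) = (y - 5)*(y - 1)*(y)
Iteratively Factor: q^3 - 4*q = (q + 2)*(q^2 - 2*q) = (q - 2)*(q + 2)*(q)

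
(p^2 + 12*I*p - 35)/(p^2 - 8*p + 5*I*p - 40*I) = (p + 7*I)/(p - 8)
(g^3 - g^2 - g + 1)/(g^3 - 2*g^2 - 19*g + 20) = (g^2 - 1)/(g^2 - g - 20)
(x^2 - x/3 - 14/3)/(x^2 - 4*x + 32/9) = 3*(3*x^2 - x - 14)/(9*x^2 - 36*x + 32)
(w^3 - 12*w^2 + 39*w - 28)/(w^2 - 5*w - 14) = (w^2 - 5*w + 4)/(w + 2)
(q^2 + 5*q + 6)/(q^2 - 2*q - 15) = (q + 2)/(q - 5)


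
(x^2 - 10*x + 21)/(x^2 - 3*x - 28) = (x - 3)/(x + 4)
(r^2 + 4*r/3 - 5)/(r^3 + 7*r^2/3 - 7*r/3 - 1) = (3*r - 5)/(3*r^2 - 2*r - 1)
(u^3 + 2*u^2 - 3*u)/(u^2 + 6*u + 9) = u*(u - 1)/(u + 3)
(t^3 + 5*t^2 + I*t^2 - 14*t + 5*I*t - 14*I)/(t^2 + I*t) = t + 5 - 14/t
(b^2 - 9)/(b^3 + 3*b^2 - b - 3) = (b - 3)/(b^2 - 1)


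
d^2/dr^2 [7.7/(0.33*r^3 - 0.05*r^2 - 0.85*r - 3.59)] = ((0.77 - 15.246*r)*(-0.33*r^3 + 0.05*r^2 + 0.85*r + 3.59) - 7.7*(-1.98*r^2 + 0.2*r + 1.7)*(-0.99*r^2 + 0.1*r + 0.85))/(-0.33*r^3 + 0.05*r^2 + 0.85*r + 3.59)^3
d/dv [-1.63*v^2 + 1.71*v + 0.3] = 1.71 - 3.26*v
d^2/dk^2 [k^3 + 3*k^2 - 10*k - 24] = 6*k + 6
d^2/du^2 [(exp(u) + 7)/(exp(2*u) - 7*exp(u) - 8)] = (exp(4*u) + 35*exp(3*u) - 99*exp(2*u) + 511*exp(u) - 328)*exp(u)/(exp(6*u) - 21*exp(5*u) + 123*exp(4*u) - 7*exp(3*u) - 984*exp(2*u) - 1344*exp(u) - 512)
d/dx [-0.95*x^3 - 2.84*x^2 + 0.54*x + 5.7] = -2.85*x^2 - 5.68*x + 0.54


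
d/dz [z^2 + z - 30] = 2*z + 1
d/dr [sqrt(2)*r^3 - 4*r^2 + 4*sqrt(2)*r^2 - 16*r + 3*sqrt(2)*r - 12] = 3*sqrt(2)*r^2 - 8*r + 8*sqrt(2)*r - 16 + 3*sqrt(2)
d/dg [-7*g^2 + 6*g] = 6 - 14*g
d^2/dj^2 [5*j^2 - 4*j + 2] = 10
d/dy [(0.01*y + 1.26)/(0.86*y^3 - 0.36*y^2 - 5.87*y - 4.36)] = (-0.0172*y^3 - 3.2472*y^2 + 0.9072*y + 7.3526)/(0.7396*y^6 - 0.6192*y^5 - 9.9668*y^4 - 3.2728*y^3 + 37.5961*y^2 + 51.1864*y + 19.0096)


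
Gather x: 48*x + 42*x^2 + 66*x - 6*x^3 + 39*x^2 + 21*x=-6*x^3 + 81*x^2 + 135*x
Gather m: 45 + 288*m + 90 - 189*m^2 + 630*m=-189*m^2 + 918*m + 135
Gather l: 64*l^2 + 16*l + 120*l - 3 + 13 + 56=64*l^2 + 136*l + 66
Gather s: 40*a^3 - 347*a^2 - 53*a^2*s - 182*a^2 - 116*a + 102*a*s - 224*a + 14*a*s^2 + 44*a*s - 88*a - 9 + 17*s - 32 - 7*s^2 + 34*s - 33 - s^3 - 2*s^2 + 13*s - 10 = 40*a^3 - 529*a^2 - 428*a - s^3 + s^2*(14*a - 9) + s*(-53*a^2 + 146*a + 64) - 84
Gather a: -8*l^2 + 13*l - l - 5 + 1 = -8*l^2 + 12*l - 4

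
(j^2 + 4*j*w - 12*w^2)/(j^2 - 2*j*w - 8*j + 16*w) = (j + 6*w)/(j - 8)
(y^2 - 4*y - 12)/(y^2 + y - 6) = (y^2 - 4*y - 12)/(y^2 + y - 6)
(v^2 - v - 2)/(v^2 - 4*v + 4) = (v + 1)/(v - 2)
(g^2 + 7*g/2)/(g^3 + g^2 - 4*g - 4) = g*(2*g + 7)/(2*(g^3 + g^2 - 4*g - 4))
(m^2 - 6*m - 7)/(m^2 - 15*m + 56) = (m + 1)/(m - 8)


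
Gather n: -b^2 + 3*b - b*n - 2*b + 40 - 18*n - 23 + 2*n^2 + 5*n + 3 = -b^2 + b + 2*n^2 + n*(-b - 13) + 20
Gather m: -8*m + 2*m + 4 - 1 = 3 - 6*m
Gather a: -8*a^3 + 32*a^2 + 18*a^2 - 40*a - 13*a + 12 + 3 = -8*a^3 + 50*a^2 - 53*a + 15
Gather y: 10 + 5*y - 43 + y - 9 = 6*y - 42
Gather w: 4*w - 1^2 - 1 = 4*w - 2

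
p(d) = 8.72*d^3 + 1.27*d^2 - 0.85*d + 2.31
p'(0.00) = -0.85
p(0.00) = 2.31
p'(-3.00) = 226.97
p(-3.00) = -219.15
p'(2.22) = 133.72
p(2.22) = 102.09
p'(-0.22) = -0.14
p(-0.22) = 2.47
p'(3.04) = 248.63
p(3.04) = 256.45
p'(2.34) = 148.34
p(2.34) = 119.00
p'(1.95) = 103.58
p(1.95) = 70.14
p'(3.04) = 248.63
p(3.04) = 256.45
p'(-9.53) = 2350.82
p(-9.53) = -7421.61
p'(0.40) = 4.35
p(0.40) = 2.73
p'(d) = 26.16*d^2 + 2.54*d - 0.85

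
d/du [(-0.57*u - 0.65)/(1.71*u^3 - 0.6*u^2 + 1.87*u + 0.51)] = (1.9494*u^3 + 2.9925*u^2 - 0.78*u + 0.9248)/(2.9241*u^6 - 2.052*u^5 + 6.7554*u^4 - 0.4998*u^3 + 2.8849*u^2 + 1.9074*u + 0.2601)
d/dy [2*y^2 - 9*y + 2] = 4*y - 9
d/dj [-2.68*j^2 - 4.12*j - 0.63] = -5.36*j - 4.12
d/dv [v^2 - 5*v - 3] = 2*v - 5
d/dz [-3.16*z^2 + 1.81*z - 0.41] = 1.81 - 6.32*z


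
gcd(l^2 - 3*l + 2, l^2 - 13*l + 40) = 1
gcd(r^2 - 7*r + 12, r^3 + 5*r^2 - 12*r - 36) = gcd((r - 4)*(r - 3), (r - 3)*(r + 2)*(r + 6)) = r - 3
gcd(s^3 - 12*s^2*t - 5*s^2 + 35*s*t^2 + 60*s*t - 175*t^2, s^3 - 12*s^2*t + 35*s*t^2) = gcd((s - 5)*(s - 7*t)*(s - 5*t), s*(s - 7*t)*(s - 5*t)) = s^2 - 12*s*t + 35*t^2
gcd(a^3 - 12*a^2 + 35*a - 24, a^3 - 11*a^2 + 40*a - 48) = a - 3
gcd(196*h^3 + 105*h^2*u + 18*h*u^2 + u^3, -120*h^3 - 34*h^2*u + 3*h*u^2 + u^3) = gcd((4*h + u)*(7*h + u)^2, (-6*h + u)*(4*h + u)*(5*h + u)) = 4*h + u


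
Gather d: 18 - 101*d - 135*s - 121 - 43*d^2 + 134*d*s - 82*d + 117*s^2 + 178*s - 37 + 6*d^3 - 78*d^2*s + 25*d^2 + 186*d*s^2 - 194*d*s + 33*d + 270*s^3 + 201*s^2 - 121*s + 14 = 6*d^3 + d^2*(-78*s - 18) + d*(186*s^2 - 60*s - 150) + 270*s^3 + 318*s^2 - 78*s - 126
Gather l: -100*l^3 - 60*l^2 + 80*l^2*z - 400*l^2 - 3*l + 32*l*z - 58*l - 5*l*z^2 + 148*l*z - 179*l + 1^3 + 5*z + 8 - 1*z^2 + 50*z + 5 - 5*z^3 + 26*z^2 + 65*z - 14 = -100*l^3 + l^2*(80*z - 460) + l*(-5*z^2 + 180*z - 240) - 5*z^3 + 25*z^2 + 120*z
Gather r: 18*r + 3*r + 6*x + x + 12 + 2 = 21*r + 7*x + 14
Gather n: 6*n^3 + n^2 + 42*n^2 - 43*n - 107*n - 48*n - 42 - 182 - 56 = 6*n^3 + 43*n^2 - 198*n - 280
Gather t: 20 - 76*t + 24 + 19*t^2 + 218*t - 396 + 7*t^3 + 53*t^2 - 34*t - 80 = 7*t^3 + 72*t^2 + 108*t - 432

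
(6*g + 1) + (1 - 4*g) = 2*g + 2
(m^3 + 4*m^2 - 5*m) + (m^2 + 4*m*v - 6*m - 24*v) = m^3 + 5*m^2 + 4*m*v - 11*m - 24*v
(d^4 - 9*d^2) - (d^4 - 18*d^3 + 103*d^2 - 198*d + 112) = 18*d^3 - 112*d^2 + 198*d - 112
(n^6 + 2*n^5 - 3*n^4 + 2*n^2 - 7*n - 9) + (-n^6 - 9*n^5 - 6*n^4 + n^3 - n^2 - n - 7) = -7*n^5 - 9*n^4 + n^3 + n^2 - 8*n - 16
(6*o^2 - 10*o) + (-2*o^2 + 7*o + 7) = 4*o^2 - 3*o + 7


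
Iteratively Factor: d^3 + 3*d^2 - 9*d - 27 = (d + 3)*(d^2 - 9) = (d + 3)^2*(d - 3)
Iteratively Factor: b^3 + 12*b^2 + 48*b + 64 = (b + 4)*(b^2 + 8*b + 16) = (b + 4)^2*(b + 4)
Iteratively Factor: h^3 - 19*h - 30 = (h - 5)*(h^2 + 5*h + 6) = (h - 5)*(h + 3)*(h + 2)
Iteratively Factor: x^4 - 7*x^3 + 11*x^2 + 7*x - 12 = (x - 4)*(x^3 - 3*x^2 - x + 3) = (x - 4)*(x + 1)*(x^2 - 4*x + 3) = (x - 4)*(x - 1)*(x + 1)*(x - 3)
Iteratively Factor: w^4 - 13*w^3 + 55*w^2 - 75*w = (w - 5)*(w^3 - 8*w^2 + 15*w) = (w - 5)^2*(w^2 - 3*w) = w*(w - 5)^2*(w - 3)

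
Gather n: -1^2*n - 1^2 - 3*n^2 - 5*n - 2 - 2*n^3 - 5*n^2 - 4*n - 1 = -2*n^3 - 8*n^2 - 10*n - 4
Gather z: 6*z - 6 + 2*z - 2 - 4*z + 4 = 4*z - 4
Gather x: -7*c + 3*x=-7*c + 3*x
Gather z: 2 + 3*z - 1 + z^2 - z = z^2 + 2*z + 1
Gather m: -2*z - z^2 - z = -z^2 - 3*z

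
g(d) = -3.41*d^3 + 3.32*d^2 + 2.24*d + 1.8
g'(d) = -10.23*d^2 + 6.64*d + 2.24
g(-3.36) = 161.11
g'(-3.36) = -135.56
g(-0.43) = 1.72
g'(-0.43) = -2.51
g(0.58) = 3.55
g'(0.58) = 2.65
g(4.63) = -255.11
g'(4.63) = -186.32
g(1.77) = -2.74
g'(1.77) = -18.06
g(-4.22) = 307.74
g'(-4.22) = -207.96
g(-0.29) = 1.51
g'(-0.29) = -0.55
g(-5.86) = 788.88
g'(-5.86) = -387.96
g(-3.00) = 117.03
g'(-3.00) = -109.75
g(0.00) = 1.80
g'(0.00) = 2.24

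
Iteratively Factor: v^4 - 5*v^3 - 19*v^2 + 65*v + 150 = (v - 5)*(v^3 - 19*v - 30) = (v - 5)^2*(v^2 + 5*v + 6) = (v - 5)^2*(v + 3)*(v + 2)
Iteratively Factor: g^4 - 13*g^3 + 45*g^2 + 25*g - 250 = (g + 2)*(g^3 - 15*g^2 + 75*g - 125) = (g - 5)*(g + 2)*(g^2 - 10*g + 25) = (g - 5)^2*(g + 2)*(g - 5)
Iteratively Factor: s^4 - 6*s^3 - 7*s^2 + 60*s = (s + 3)*(s^3 - 9*s^2 + 20*s) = (s - 4)*(s + 3)*(s^2 - 5*s) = s*(s - 4)*(s + 3)*(s - 5)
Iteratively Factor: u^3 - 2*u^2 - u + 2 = (u - 1)*(u^2 - u - 2) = (u - 1)*(u + 1)*(u - 2)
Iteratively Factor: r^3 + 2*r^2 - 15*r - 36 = (r + 3)*(r^2 - r - 12) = (r - 4)*(r + 3)*(r + 3)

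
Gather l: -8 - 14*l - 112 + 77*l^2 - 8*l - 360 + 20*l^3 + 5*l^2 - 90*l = 20*l^3 + 82*l^2 - 112*l - 480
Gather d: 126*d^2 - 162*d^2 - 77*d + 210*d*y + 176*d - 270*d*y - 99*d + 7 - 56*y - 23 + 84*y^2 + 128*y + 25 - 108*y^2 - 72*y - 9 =-36*d^2 - 60*d*y - 24*y^2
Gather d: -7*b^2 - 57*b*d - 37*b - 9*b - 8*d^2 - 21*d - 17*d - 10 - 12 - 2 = -7*b^2 - 46*b - 8*d^2 + d*(-57*b - 38) - 24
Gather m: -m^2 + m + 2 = -m^2 + m + 2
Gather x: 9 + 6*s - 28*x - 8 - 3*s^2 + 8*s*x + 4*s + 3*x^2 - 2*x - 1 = -3*s^2 + 10*s + 3*x^2 + x*(8*s - 30)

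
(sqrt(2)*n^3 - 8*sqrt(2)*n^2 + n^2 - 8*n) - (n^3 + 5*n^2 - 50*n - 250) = -n^3 + sqrt(2)*n^3 - 8*sqrt(2)*n^2 - 4*n^2 + 42*n + 250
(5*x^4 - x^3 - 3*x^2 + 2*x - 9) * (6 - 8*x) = -40*x^5 + 38*x^4 + 18*x^3 - 34*x^2 + 84*x - 54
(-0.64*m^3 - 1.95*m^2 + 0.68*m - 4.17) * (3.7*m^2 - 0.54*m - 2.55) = -2.368*m^5 - 6.8694*m^4 + 5.201*m^3 - 10.8237*m^2 + 0.5178*m + 10.6335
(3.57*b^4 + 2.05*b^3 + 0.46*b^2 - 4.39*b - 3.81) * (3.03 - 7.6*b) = -27.132*b^5 - 4.7629*b^4 + 2.7155*b^3 + 34.7578*b^2 + 15.6543*b - 11.5443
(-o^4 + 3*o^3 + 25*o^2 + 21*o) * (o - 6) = -o^5 + 9*o^4 + 7*o^3 - 129*o^2 - 126*o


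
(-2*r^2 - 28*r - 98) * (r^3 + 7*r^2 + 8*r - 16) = -2*r^5 - 42*r^4 - 310*r^3 - 878*r^2 - 336*r + 1568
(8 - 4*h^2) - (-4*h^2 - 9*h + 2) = 9*h + 6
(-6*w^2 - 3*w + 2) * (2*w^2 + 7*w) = -12*w^4 - 48*w^3 - 17*w^2 + 14*w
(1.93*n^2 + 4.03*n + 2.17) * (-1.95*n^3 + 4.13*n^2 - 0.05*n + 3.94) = -3.7635*n^5 + 0.112399999999999*n^4 + 12.3159*n^3 + 16.3648*n^2 + 15.7697*n + 8.5498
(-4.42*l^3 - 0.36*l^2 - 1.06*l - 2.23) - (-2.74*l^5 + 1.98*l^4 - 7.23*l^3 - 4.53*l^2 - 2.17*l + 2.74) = 2.74*l^5 - 1.98*l^4 + 2.81*l^3 + 4.17*l^2 + 1.11*l - 4.97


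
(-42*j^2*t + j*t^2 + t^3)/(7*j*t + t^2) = -6*j + t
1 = 1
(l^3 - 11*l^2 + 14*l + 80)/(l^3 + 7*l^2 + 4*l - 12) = (l^2 - 13*l + 40)/(l^2 + 5*l - 6)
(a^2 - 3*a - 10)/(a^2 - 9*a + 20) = (a + 2)/(a - 4)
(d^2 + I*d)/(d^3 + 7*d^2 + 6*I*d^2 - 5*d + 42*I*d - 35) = d/(d^2 + d*(7 + 5*I) + 35*I)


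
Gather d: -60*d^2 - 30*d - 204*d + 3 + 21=-60*d^2 - 234*d + 24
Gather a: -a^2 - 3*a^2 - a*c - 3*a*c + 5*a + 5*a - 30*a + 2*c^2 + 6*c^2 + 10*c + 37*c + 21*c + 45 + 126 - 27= -4*a^2 + a*(-4*c - 20) + 8*c^2 + 68*c + 144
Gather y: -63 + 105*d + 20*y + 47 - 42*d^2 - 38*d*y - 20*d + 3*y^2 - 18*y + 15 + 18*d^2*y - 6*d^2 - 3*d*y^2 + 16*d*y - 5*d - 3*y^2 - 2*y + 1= -48*d^2 - 3*d*y^2 + 80*d + y*(18*d^2 - 22*d)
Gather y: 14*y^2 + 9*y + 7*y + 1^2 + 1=14*y^2 + 16*y + 2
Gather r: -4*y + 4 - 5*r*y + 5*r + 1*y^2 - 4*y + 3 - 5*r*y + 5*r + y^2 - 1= r*(10 - 10*y) + 2*y^2 - 8*y + 6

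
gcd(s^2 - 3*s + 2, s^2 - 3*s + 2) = s^2 - 3*s + 2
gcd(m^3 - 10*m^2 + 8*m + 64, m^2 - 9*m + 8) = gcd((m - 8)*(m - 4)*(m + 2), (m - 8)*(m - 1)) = m - 8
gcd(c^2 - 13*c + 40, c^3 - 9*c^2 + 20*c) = c - 5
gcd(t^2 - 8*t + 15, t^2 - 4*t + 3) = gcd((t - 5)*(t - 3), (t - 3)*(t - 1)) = t - 3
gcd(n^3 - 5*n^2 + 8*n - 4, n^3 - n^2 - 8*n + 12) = n^2 - 4*n + 4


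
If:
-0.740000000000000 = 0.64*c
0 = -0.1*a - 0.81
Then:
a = -8.10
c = -1.16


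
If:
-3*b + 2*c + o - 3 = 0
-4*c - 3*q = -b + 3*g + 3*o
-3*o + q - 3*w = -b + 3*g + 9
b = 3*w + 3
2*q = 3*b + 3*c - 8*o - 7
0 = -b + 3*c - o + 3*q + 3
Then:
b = 650/101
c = 829/101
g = -2906/303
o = 595/101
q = -515/101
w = 347/303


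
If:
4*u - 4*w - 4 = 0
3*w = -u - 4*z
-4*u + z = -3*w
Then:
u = -9/8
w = -17/8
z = 15/8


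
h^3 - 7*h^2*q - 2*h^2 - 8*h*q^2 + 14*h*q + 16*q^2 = (h - 2)*(h - 8*q)*(h + q)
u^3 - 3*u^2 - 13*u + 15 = (u - 5)*(u - 1)*(u + 3)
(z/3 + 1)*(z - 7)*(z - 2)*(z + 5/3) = z^4/3 - 13*z^3/9 - 23*z^2/3 + 61*z/9 + 70/3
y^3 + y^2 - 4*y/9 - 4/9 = (y - 2/3)*(y + 2/3)*(y + 1)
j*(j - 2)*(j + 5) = j^3 + 3*j^2 - 10*j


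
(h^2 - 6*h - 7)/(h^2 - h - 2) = (h - 7)/(h - 2)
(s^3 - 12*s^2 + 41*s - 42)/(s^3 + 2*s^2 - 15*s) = (s^2 - 9*s + 14)/(s*(s + 5))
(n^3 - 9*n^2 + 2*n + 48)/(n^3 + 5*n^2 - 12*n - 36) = (n - 8)/(n + 6)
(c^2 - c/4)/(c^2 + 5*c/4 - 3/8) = 2*c/(2*c + 3)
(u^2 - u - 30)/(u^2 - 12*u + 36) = (u + 5)/(u - 6)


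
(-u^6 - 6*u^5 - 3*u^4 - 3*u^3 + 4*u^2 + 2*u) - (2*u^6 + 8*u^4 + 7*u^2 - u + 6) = -3*u^6 - 6*u^5 - 11*u^4 - 3*u^3 - 3*u^2 + 3*u - 6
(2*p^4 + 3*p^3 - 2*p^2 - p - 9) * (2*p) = 4*p^5 + 6*p^4 - 4*p^3 - 2*p^2 - 18*p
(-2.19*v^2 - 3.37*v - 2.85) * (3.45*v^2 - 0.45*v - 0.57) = -7.5555*v^4 - 10.641*v^3 - 7.0677*v^2 + 3.2034*v + 1.6245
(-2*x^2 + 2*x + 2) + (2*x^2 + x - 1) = 3*x + 1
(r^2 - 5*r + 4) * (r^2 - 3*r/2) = r^4 - 13*r^3/2 + 23*r^2/2 - 6*r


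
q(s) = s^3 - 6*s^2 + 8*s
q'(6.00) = 44.00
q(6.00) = 48.00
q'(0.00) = 8.00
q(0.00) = 0.00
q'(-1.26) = 27.88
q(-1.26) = -21.61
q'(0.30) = 4.67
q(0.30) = 1.89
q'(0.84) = 0.04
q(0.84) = 3.08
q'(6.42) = 54.61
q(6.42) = 68.67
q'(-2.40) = 54.08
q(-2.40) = -67.58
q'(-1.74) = 37.96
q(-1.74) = -37.35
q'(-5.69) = 173.41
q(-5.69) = -424.00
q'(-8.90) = 352.43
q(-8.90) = -1251.43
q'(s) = 3*s^2 - 12*s + 8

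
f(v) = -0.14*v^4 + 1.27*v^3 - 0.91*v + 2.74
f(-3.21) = -51.21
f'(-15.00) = 2746.34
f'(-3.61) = 75.09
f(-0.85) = 2.66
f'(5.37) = 22.24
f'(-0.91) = 2.67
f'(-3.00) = 48.50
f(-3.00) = -40.16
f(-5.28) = -288.21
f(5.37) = 78.10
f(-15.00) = -11357.36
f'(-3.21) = 56.87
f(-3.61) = -77.50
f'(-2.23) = 24.25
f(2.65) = 17.06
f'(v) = -0.56*v^3 + 3.81*v^2 - 0.91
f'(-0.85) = 2.19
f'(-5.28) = 187.74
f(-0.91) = 2.52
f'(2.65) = 15.42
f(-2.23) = -12.78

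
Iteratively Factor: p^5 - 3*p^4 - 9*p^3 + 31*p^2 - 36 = (p + 3)*(p^4 - 6*p^3 + 9*p^2 + 4*p - 12) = (p - 2)*(p + 3)*(p^3 - 4*p^2 + p + 6) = (p - 3)*(p - 2)*(p + 3)*(p^2 - p - 2) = (p - 3)*(p - 2)^2*(p + 3)*(p + 1)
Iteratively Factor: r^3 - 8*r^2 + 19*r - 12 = (r - 3)*(r^2 - 5*r + 4) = (r - 3)*(r - 1)*(r - 4)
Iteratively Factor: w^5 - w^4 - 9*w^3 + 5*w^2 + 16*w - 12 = (w + 2)*(w^4 - 3*w^3 - 3*w^2 + 11*w - 6) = (w - 3)*(w + 2)*(w^3 - 3*w + 2) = (w - 3)*(w + 2)^2*(w^2 - 2*w + 1) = (w - 3)*(w - 1)*(w + 2)^2*(w - 1)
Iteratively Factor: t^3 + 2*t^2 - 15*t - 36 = (t - 4)*(t^2 + 6*t + 9) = (t - 4)*(t + 3)*(t + 3)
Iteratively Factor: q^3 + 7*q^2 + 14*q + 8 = (q + 1)*(q^2 + 6*q + 8) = (q + 1)*(q + 2)*(q + 4)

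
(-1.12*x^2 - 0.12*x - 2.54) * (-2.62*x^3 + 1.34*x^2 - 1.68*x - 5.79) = 2.9344*x^5 - 1.1864*x^4 + 8.3756*x^3 + 3.2828*x^2 + 4.962*x + 14.7066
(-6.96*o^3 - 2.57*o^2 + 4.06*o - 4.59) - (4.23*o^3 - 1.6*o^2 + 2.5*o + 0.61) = -11.19*o^3 - 0.97*o^2 + 1.56*o - 5.2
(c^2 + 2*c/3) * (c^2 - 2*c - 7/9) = c^4 - 4*c^3/3 - 19*c^2/9 - 14*c/27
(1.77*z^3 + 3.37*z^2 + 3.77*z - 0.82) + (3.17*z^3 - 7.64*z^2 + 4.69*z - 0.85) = 4.94*z^3 - 4.27*z^2 + 8.46*z - 1.67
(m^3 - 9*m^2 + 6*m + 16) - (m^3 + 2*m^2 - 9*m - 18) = -11*m^2 + 15*m + 34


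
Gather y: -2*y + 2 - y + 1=3 - 3*y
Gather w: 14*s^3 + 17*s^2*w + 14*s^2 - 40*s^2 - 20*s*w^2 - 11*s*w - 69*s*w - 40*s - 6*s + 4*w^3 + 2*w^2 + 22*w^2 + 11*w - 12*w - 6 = 14*s^3 - 26*s^2 - 46*s + 4*w^3 + w^2*(24 - 20*s) + w*(17*s^2 - 80*s - 1) - 6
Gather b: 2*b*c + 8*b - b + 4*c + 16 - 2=b*(2*c + 7) + 4*c + 14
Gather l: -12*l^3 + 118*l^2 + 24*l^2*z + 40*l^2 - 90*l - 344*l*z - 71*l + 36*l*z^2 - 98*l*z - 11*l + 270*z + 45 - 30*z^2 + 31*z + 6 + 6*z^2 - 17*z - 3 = -12*l^3 + l^2*(24*z + 158) + l*(36*z^2 - 442*z - 172) - 24*z^2 + 284*z + 48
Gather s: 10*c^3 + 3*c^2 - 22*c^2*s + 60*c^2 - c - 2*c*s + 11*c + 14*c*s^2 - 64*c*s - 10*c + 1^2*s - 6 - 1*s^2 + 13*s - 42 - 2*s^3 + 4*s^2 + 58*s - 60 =10*c^3 + 63*c^2 - 2*s^3 + s^2*(14*c + 3) + s*(-22*c^2 - 66*c + 72) - 108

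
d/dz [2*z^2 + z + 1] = 4*z + 1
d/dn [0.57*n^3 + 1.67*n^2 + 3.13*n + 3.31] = 1.71*n^2 + 3.34*n + 3.13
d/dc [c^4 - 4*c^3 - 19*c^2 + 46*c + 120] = 4*c^3 - 12*c^2 - 38*c + 46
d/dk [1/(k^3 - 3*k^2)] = 3*(2 - k)/(k^3*(k - 3)^2)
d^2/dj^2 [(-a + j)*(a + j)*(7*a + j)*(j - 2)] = -2*a^2 + 42*a*j - 28*a + 12*j^2 - 12*j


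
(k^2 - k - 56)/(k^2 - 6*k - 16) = (k + 7)/(k + 2)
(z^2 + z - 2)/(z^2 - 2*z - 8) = (z - 1)/(z - 4)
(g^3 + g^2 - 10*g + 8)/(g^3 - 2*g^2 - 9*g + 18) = (g^2 + 3*g - 4)/(g^2 - 9)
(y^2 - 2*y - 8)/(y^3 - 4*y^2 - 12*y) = (y - 4)/(y*(y - 6))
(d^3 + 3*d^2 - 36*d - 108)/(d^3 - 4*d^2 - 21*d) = (d^2 - 36)/(d*(d - 7))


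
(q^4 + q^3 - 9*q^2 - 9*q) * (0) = 0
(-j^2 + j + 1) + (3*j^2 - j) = 2*j^2 + 1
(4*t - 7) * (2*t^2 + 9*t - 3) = 8*t^3 + 22*t^2 - 75*t + 21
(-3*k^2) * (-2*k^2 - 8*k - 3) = 6*k^4 + 24*k^3 + 9*k^2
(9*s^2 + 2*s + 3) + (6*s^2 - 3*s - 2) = 15*s^2 - s + 1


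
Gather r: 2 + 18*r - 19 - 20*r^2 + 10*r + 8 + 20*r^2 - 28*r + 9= 0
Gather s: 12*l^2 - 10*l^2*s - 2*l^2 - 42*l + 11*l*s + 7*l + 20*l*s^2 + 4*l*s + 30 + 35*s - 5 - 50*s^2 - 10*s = 10*l^2 - 35*l + s^2*(20*l - 50) + s*(-10*l^2 + 15*l + 25) + 25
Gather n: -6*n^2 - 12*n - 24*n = -6*n^2 - 36*n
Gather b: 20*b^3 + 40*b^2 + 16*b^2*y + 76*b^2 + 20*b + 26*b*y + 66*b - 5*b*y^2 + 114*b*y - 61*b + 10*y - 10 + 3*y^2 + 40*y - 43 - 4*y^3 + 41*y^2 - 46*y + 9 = 20*b^3 + b^2*(16*y + 116) + b*(-5*y^2 + 140*y + 25) - 4*y^3 + 44*y^2 + 4*y - 44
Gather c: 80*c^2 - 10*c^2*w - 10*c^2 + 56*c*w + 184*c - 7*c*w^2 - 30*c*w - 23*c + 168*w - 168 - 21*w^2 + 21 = c^2*(70 - 10*w) + c*(-7*w^2 + 26*w + 161) - 21*w^2 + 168*w - 147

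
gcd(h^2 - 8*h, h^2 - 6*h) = h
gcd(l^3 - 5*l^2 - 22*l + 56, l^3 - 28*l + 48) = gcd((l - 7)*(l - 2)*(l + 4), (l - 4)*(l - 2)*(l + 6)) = l - 2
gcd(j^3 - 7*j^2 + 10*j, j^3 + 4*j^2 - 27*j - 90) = j - 5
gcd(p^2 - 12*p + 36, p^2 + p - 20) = 1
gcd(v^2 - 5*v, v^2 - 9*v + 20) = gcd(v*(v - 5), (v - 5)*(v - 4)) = v - 5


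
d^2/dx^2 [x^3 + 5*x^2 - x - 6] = 6*x + 10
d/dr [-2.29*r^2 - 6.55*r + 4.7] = -4.58*r - 6.55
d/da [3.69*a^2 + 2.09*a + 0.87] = 7.38*a + 2.09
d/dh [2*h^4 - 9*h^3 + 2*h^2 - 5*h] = 8*h^3 - 27*h^2 + 4*h - 5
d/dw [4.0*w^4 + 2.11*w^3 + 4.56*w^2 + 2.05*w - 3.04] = 16.0*w^3 + 6.33*w^2 + 9.12*w + 2.05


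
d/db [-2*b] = -2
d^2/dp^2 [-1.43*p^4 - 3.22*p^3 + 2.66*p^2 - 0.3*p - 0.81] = -17.16*p^2 - 19.32*p + 5.32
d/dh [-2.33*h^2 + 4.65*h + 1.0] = 4.65 - 4.66*h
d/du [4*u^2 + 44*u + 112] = 8*u + 44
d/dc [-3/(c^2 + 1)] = 6*c/(c^2 + 1)^2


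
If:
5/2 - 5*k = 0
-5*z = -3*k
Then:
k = 1/2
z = 3/10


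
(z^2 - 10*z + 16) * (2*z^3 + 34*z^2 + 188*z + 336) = 2*z^5 + 14*z^4 - 120*z^3 - 1000*z^2 - 352*z + 5376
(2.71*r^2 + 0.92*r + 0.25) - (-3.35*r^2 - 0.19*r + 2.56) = 6.06*r^2 + 1.11*r - 2.31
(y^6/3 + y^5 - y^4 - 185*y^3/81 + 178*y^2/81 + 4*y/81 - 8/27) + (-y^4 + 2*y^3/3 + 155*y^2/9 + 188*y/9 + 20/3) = y^6/3 + y^5 - 2*y^4 - 131*y^3/81 + 1573*y^2/81 + 1696*y/81 + 172/27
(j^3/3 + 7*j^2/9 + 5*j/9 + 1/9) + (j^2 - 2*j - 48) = j^3/3 + 16*j^2/9 - 13*j/9 - 431/9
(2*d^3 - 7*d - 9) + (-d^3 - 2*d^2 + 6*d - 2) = d^3 - 2*d^2 - d - 11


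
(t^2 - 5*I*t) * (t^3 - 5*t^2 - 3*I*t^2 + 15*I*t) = t^5 - 5*t^4 - 8*I*t^4 - 15*t^3 + 40*I*t^3 + 75*t^2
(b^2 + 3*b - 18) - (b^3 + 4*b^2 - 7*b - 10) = -b^3 - 3*b^2 + 10*b - 8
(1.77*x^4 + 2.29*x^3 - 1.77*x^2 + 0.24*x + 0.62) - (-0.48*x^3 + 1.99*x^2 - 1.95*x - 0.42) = 1.77*x^4 + 2.77*x^3 - 3.76*x^2 + 2.19*x + 1.04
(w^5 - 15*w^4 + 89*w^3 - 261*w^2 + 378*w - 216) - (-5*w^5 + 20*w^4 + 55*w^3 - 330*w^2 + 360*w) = 6*w^5 - 35*w^4 + 34*w^3 + 69*w^2 + 18*w - 216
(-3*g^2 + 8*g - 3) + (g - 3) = -3*g^2 + 9*g - 6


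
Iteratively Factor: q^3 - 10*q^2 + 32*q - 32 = (q - 4)*(q^2 - 6*q + 8) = (q - 4)^2*(q - 2)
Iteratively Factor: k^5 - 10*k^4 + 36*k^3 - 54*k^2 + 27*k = (k)*(k^4 - 10*k^3 + 36*k^2 - 54*k + 27) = k*(k - 3)*(k^3 - 7*k^2 + 15*k - 9) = k*(k - 3)^2*(k^2 - 4*k + 3) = k*(k - 3)^2*(k - 1)*(k - 3)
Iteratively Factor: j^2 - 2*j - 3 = (j + 1)*(j - 3)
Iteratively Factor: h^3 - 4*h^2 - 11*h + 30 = (h - 2)*(h^2 - 2*h - 15) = (h - 2)*(h + 3)*(h - 5)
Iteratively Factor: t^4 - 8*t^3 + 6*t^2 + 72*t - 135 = (t - 3)*(t^3 - 5*t^2 - 9*t + 45) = (t - 3)*(t + 3)*(t^2 - 8*t + 15) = (t - 5)*(t - 3)*(t + 3)*(t - 3)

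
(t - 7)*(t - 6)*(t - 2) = t^3 - 15*t^2 + 68*t - 84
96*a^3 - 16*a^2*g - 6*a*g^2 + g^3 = (-6*a + g)*(-4*a + g)*(4*a + g)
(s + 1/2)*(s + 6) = s^2 + 13*s/2 + 3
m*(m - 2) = m^2 - 2*m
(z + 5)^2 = z^2 + 10*z + 25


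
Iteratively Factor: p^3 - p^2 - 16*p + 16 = (p + 4)*(p^2 - 5*p + 4) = (p - 1)*(p + 4)*(p - 4)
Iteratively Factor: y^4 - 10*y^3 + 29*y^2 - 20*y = (y - 5)*(y^3 - 5*y^2 + 4*y) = (y - 5)*(y - 1)*(y^2 - 4*y) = y*(y - 5)*(y - 1)*(y - 4)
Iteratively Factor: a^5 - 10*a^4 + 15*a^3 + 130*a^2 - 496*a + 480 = (a - 5)*(a^4 - 5*a^3 - 10*a^2 + 80*a - 96) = (a - 5)*(a + 4)*(a^3 - 9*a^2 + 26*a - 24) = (a - 5)*(a - 3)*(a + 4)*(a^2 - 6*a + 8) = (a - 5)*(a - 3)*(a - 2)*(a + 4)*(a - 4)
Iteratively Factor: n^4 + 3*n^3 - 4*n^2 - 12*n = (n + 3)*(n^3 - 4*n) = n*(n + 3)*(n^2 - 4) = n*(n - 2)*(n + 3)*(n + 2)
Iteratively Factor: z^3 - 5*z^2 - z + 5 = (z + 1)*(z^2 - 6*z + 5) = (z - 5)*(z + 1)*(z - 1)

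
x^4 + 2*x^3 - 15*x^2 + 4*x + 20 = (x - 2)^2*(x + 1)*(x + 5)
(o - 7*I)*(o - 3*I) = o^2 - 10*I*o - 21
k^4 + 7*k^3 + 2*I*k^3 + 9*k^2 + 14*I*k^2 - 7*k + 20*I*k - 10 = (k + 2)*(k + 5)*(k + I)^2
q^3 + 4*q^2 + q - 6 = (q - 1)*(q + 2)*(q + 3)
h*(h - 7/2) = h^2 - 7*h/2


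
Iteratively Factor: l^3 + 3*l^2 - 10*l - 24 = (l + 2)*(l^2 + l - 12) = (l + 2)*(l + 4)*(l - 3)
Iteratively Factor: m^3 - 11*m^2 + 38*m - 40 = (m - 4)*(m^2 - 7*m + 10) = (m - 5)*(m - 4)*(m - 2)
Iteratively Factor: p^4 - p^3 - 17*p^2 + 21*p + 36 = (p + 4)*(p^3 - 5*p^2 + 3*p + 9) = (p - 3)*(p + 4)*(p^2 - 2*p - 3) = (p - 3)*(p + 1)*(p + 4)*(p - 3)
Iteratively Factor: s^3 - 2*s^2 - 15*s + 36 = (s - 3)*(s^2 + s - 12) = (s - 3)^2*(s + 4)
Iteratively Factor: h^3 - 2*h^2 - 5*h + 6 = (h + 2)*(h^2 - 4*h + 3) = (h - 1)*(h + 2)*(h - 3)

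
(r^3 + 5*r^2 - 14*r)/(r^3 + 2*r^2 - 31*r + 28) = r*(r - 2)/(r^2 - 5*r + 4)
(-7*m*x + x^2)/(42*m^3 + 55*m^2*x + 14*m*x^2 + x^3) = x*(-7*m + x)/(42*m^3 + 55*m^2*x + 14*m*x^2 + x^3)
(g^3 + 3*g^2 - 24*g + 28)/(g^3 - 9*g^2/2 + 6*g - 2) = 2*(g + 7)/(2*g - 1)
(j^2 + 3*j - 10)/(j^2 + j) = (j^2 + 3*j - 10)/(j*(j + 1))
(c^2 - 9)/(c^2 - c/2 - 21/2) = 2*(c - 3)/(2*c - 7)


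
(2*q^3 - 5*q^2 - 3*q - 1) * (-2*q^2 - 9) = -4*q^5 + 10*q^4 - 12*q^3 + 47*q^2 + 27*q + 9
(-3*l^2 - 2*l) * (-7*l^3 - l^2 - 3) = 21*l^5 + 17*l^4 + 2*l^3 + 9*l^2 + 6*l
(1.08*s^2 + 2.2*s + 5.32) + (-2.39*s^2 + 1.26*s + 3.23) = -1.31*s^2 + 3.46*s + 8.55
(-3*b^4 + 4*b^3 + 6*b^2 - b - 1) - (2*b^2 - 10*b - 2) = -3*b^4 + 4*b^3 + 4*b^2 + 9*b + 1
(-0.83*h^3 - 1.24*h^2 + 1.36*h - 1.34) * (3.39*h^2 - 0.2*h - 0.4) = -2.8137*h^5 - 4.0376*h^4 + 5.1904*h^3 - 4.3186*h^2 - 0.276*h + 0.536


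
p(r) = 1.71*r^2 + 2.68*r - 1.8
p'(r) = 3.42*r + 2.68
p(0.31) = -0.80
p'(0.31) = 3.74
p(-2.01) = -0.28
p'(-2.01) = -4.19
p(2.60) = 16.73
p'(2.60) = 11.57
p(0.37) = -0.57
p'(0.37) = 3.95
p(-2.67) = 3.23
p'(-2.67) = -6.45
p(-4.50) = 20.77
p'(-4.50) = -12.71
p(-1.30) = -2.39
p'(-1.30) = -1.77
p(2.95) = 20.99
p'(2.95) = 12.77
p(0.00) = -1.80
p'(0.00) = 2.68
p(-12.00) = 212.28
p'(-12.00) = -38.36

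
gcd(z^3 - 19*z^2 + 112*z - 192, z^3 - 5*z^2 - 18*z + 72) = z - 3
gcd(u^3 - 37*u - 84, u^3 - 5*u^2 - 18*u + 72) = u + 4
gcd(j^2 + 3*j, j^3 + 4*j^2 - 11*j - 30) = 1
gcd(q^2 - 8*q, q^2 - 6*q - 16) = q - 8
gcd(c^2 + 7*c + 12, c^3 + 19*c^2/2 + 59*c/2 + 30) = c^2 + 7*c + 12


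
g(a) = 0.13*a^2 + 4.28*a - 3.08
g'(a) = 0.26*a + 4.28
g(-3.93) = -17.89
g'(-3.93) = 3.26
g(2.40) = 7.94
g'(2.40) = 4.90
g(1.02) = 1.42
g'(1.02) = 4.55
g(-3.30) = -15.79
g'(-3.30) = 3.42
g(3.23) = 12.10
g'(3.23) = 5.12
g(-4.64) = -20.14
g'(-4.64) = 3.07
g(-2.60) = -13.33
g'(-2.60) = 3.60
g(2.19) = 6.92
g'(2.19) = 4.85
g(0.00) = -3.08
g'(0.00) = 4.28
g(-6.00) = -24.08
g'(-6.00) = 2.72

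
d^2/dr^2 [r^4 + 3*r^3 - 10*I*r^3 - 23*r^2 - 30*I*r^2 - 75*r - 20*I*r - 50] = 12*r^2 + r*(18 - 60*I) - 46 - 60*I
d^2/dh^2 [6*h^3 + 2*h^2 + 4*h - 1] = 36*h + 4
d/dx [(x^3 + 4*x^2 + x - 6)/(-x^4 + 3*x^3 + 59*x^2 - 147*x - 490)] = (x^4 + 4*x^3 + 30*x^2 - 460*x - 343)/(x^6 - 10*x^5 - 73*x^4 + 980*x^3 - 49*x^2 - 24010*x + 60025)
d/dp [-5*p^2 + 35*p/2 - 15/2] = 35/2 - 10*p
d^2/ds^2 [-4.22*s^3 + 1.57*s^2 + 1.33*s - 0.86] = 3.14 - 25.32*s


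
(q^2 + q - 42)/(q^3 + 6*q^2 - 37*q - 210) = 1/(q + 5)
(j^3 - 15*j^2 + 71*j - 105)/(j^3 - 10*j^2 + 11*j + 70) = (j - 3)/(j + 2)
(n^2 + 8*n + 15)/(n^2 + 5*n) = (n + 3)/n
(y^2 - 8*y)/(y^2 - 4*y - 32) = y/(y + 4)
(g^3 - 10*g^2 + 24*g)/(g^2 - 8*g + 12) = g*(g - 4)/(g - 2)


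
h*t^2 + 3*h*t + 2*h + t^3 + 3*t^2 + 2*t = (h + t)*(t + 1)*(t + 2)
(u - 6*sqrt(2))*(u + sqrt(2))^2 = u^3 - 4*sqrt(2)*u^2 - 22*u - 12*sqrt(2)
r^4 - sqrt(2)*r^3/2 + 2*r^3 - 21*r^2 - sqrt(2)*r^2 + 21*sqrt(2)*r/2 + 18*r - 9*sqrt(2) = (r - 3)*(r - 1)*(r + 6)*(r - sqrt(2)/2)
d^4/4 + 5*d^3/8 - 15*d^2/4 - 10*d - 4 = (d/4 + 1)*(d - 4)*(d + 1/2)*(d + 2)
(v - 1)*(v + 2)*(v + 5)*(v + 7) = v^4 + 13*v^3 + 45*v^2 + 11*v - 70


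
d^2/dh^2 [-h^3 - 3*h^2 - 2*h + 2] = -6*h - 6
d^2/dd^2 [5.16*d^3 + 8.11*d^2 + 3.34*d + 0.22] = 30.96*d + 16.22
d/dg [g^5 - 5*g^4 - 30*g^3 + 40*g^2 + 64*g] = 5*g^4 - 20*g^3 - 90*g^2 + 80*g + 64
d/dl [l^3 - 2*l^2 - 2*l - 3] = 3*l^2 - 4*l - 2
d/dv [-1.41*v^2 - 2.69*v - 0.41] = -2.82*v - 2.69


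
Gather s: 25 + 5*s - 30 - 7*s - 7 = -2*s - 12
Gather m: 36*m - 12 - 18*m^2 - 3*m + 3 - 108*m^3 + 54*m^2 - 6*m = -108*m^3 + 36*m^2 + 27*m - 9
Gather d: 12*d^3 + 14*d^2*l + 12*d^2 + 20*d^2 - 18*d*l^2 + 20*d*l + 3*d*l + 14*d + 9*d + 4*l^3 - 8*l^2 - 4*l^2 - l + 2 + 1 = 12*d^3 + d^2*(14*l + 32) + d*(-18*l^2 + 23*l + 23) + 4*l^3 - 12*l^2 - l + 3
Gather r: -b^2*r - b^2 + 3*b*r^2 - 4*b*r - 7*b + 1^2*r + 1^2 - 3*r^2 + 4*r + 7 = -b^2 - 7*b + r^2*(3*b - 3) + r*(-b^2 - 4*b + 5) + 8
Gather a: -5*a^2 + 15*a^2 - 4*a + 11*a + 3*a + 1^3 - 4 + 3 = 10*a^2 + 10*a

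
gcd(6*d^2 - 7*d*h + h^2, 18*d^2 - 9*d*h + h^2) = 6*d - h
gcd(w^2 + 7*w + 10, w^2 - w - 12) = 1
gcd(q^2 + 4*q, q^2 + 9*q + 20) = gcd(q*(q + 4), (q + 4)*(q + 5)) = q + 4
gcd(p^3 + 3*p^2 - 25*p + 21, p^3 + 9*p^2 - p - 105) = p^2 + 4*p - 21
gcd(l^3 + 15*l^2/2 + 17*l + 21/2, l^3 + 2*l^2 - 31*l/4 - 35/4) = l^2 + 9*l/2 + 7/2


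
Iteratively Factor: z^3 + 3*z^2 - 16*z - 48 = (z + 4)*(z^2 - z - 12) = (z - 4)*(z + 4)*(z + 3)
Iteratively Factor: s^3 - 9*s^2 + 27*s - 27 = (s - 3)*(s^2 - 6*s + 9) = (s - 3)^2*(s - 3)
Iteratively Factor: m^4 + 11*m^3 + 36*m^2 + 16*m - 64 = (m - 1)*(m^3 + 12*m^2 + 48*m + 64) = (m - 1)*(m + 4)*(m^2 + 8*m + 16) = (m - 1)*(m + 4)^2*(m + 4)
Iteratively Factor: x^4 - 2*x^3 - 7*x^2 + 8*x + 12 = (x - 3)*(x^3 + x^2 - 4*x - 4) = (x - 3)*(x + 1)*(x^2 - 4) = (x - 3)*(x - 2)*(x + 1)*(x + 2)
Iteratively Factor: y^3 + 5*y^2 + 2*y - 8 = (y + 4)*(y^2 + y - 2) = (y - 1)*(y + 4)*(y + 2)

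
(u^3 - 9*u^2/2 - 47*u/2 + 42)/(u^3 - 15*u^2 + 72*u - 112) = (u^2 + 5*u/2 - 6)/(u^2 - 8*u + 16)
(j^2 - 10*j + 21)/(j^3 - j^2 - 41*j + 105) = (j - 7)/(j^2 + 2*j - 35)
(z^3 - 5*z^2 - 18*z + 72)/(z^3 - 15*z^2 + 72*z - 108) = (z + 4)/(z - 6)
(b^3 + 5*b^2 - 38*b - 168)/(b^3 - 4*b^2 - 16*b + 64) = (b^2 + b - 42)/(b^2 - 8*b + 16)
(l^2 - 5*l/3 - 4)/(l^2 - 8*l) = (l^2 - 5*l/3 - 4)/(l*(l - 8))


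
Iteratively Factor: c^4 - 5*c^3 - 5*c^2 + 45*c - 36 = (c - 3)*(c^3 - 2*c^2 - 11*c + 12) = (c - 3)*(c + 3)*(c^2 - 5*c + 4) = (c - 4)*(c - 3)*(c + 3)*(c - 1)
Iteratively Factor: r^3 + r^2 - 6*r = (r - 2)*(r^2 + 3*r) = (r - 2)*(r + 3)*(r)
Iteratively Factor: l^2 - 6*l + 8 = (l - 4)*(l - 2)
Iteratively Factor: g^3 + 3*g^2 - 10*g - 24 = (g + 2)*(g^2 + g - 12) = (g + 2)*(g + 4)*(g - 3)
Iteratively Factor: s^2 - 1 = (s - 1)*(s + 1)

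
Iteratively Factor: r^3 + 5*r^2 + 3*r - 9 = (r + 3)*(r^2 + 2*r - 3) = (r + 3)^2*(r - 1)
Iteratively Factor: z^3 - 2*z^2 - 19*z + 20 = (z - 5)*(z^2 + 3*z - 4) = (z - 5)*(z - 1)*(z + 4)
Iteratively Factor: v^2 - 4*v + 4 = (v - 2)*(v - 2)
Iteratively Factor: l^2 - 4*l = (l - 4)*(l)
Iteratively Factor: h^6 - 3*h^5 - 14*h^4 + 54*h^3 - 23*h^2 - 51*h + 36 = (h - 3)*(h^5 - 14*h^3 + 12*h^2 + 13*h - 12) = (h - 3)*(h - 1)*(h^4 + h^3 - 13*h^2 - h + 12) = (h - 3)*(h - 1)^2*(h^3 + 2*h^2 - 11*h - 12) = (h - 3)^2*(h - 1)^2*(h^2 + 5*h + 4) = (h - 3)^2*(h - 1)^2*(h + 4)*(h + 1)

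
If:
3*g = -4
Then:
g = -4/3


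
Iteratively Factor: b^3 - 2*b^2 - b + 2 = (b + 1)*(b^2 - 3*b + 2) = (b - 2)*(b + 1)*(b - 1)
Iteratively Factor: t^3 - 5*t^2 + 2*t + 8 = (t - 4)*(t^2 - t - 2) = (t - 4)*(t + 1)*(t - 2)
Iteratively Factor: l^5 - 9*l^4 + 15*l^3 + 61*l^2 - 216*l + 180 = (l - 2)*(l^4 - 7*l^3 + l^2 + 63*l - 90) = (l - 3)*(l - 2)*(l^3 - 4*l^2 - 11*l + 30) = (l - 5)*(l - 3)*(l - 2)*(l^2 + l - 6) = (l - 5)*(l - 3)*(l - 2)*(l + 3)*(l - 2)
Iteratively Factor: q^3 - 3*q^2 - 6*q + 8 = (q + 2)*(q^2 - 5*q + 4) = (q - 4)*(q + 2)*(q - 1)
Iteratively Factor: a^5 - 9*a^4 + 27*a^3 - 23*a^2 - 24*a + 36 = (a - 2)*(a^4 - 7*a^3 + 13*a^2 + 3*a - 18) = (a - 2)*(a + 1)*(a^3 - 8*a^2 + 21*a - 18) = (a - 3)*(a - 2)*(a + 1)*(a^2 - 5*a + 6) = (a - 3)*(a - 2)^2*(a + 1)*(a - 3)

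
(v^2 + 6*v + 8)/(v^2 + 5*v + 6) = (v + 4)/(v + 3)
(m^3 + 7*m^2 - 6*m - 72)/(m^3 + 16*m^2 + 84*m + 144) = (m - 3)/(m + 6)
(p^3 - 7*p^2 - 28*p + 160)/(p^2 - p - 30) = (p^2 - 12*p + 32)/(p - 6)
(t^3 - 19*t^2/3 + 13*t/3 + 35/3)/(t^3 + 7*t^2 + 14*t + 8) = (3*t^2 - 22*t + 35)/(3*(t^2 + 6*t + 8))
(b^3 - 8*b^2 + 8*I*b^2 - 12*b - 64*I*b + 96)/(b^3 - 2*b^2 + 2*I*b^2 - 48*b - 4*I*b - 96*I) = (b + 6*I)/(b + 6)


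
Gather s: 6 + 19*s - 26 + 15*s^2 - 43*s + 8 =15*s^2 - 24*s - 12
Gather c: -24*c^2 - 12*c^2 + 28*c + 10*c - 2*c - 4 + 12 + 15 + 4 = -36*c^2 + 36*c + 27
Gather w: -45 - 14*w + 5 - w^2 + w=-w^2 - 13*w - 40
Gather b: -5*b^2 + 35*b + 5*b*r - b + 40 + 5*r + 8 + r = -5*b^2 + b*(5*r + 34) + 6*r + 48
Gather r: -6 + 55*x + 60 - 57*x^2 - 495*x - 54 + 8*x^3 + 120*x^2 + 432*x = 8*x^3 + 63*x^2 - 8*x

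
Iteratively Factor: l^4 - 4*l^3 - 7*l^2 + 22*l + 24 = (l + 1)*(l^3 - 5*l^2 - 2*l + 24) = (l - 4)*(l + 1)*(l^2 - l - 6) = (l - 4)*(l - 3)*(l + 1)*(l + 2)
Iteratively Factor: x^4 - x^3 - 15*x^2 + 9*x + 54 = (x + 3)*(x^3 - 4*x^2 - 3*x + 18) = (x + 2)*(x + 3)*(x^2 - 6*x + 9) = (x - 3)*(x + 2)*(x + 3)*(x - 3)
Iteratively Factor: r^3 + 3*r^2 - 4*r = (r - 1)*(r^2 + 4*r) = r*(r - 1)*(r + 4)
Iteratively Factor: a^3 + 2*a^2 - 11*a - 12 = (a + 1)*(a^2 + a - 12) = (a - 3)*(a + 1)*(a + 4)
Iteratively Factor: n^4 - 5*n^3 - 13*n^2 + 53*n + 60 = (n - 4)*(n^3 - n^2 - 17*n - 15) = (n - 4)*(n + 3)*(n^2 - 4*n - 5) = (n - 4)*(n + 1)*(n + 3)*(n - 5)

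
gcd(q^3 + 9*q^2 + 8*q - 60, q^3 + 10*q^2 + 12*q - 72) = q^2 + 4*q - 12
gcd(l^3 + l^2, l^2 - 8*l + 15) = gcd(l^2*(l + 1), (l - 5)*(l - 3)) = 1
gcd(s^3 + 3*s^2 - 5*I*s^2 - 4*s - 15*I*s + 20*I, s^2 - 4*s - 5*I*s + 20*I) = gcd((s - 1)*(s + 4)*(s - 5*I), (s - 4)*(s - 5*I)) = s - 5*I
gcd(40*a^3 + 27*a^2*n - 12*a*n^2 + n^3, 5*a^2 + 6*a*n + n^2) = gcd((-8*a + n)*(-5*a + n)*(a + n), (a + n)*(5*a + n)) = a + n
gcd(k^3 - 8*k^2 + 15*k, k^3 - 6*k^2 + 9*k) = k^2 - 3*k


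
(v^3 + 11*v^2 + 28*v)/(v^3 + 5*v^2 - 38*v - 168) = v/(v - 6)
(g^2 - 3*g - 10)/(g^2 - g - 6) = (g - 5)/(g - 3)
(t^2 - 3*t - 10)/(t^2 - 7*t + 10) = (t + 2)/(t - 2)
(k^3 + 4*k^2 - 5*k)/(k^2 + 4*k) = (k^2 + 4*k - 5)/(k + 4)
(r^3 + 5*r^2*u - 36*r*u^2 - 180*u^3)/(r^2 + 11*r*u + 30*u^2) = r - 6*u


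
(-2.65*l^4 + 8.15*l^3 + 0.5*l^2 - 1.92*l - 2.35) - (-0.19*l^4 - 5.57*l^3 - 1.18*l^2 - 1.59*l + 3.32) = -2.46*l^4 + 13.72*l^3 + 1.68*l^2 - 0.33*l - 5.67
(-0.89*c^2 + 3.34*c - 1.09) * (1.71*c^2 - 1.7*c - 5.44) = -1.5219*c^4 + 7.2244*c^3 - 2.7003*c^2 - 16.3166*c + 5.9296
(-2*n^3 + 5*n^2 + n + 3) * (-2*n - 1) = 4*n^4 - 8*n^3 - 7*n^2 - 7*n - 3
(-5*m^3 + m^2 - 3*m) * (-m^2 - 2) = 5*m^5 - m^4 + 13*m^3 - 2*m^2 + 6*m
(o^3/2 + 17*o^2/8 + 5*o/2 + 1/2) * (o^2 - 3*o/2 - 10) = o^5/2 + 11*o^4/8 - 91*o^3/16 - 49*o^2/2 - 103*o/4 - 5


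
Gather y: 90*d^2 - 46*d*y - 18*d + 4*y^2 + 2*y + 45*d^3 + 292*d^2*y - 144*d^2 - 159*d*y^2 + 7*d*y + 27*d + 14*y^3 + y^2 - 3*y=45*d^3 - 54*d^2 + 9*d + 14*y^3 + y^2*(5 - 159*d) + y*(292*d^2 - 39*d - 1)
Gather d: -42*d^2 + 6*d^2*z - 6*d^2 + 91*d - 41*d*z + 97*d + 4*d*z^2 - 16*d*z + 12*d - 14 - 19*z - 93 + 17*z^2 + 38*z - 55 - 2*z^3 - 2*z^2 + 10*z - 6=d^2*(6*z - 48) + d*(4*z^2 - 57*z + 200) - 2*z^3 + 15*z^2 + 29*z - 168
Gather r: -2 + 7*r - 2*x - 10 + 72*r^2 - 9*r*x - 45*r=72*r^2 + r*(-9*x - 38) - 2*x - 12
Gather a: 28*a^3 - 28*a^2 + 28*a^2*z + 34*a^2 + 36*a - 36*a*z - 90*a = 28*a^3 + a^2*(28*z + 6) + a*(-36*z - 54)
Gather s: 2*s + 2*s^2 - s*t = 2*s^2 + s*(2 - t)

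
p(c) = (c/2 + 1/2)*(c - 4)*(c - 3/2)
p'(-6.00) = 81.25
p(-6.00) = -187.50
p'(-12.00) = 270.25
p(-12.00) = -1188.00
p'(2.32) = -2.12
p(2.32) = -2.29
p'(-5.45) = 69.33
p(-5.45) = -146.13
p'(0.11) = -0.23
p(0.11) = 3.00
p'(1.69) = -3.07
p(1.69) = -0.59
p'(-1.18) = 7.65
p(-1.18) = -1.25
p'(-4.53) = 51.42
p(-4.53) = -90.78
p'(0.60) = -1.91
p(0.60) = 2.45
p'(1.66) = -3.09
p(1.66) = -0.50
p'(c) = (c/2 + 1/2)*(c - 4) + (c/2 + 1/2)*(c - 3/2) + (c - 4)*(c - 3/2)/2 = 3*c^2/2 - 9*c/2 + 1/4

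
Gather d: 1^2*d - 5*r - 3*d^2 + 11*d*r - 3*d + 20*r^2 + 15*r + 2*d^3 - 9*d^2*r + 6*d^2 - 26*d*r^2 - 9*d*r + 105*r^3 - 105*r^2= 2*d^3 + d^2*(3 - 9*r) + d*(-26*r^2 + 2*r - 2) + 105*r^3 - 85*r^2 + 10*r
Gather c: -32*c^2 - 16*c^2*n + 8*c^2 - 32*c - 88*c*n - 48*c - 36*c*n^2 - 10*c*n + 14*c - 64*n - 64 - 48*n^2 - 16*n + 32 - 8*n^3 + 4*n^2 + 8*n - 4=c^2*(-16*n - 24) + c*(-36*n^2 - 98*n - 66) - 8*n^3 - 44*n^2 - 72*n - 36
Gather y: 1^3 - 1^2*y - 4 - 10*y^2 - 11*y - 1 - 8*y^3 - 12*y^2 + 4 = -8*y^3 - 22*y^2 - 12*y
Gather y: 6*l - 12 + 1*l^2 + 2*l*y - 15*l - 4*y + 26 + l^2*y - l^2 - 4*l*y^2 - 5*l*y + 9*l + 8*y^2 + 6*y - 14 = y^2*(8 - 4*l) + y*(l^2 - 3*l + 2)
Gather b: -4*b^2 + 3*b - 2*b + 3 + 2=-4*b^2 + b + 5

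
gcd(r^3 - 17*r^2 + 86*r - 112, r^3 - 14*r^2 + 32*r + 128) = r - 8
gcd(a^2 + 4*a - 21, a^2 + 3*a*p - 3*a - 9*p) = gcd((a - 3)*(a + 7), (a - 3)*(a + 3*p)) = a - 3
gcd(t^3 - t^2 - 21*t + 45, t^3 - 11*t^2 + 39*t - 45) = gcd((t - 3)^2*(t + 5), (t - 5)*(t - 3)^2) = t^2 - 6*t + 9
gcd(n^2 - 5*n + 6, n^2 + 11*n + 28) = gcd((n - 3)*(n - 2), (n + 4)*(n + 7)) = 1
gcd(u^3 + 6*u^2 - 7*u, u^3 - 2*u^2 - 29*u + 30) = u - 1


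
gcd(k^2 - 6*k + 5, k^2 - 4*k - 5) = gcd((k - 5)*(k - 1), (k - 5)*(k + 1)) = k - 5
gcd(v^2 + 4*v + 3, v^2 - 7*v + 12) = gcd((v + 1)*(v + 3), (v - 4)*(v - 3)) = 1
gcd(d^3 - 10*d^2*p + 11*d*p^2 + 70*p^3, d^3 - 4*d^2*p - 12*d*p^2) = d + 2*p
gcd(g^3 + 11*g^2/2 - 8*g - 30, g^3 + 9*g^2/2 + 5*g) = g + 2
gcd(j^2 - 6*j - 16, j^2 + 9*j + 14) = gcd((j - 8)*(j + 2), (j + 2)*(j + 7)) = j + 2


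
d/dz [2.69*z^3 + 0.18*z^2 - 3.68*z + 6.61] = 8.07*z^2 + 0.36*z - 3.68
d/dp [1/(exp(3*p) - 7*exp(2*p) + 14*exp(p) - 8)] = (-3*exp(2*p) + 14*exp(p) - 14)*exp(p)/(exp(3*p) - 7*exp(2*p) + 14*exp(p) - 8)^2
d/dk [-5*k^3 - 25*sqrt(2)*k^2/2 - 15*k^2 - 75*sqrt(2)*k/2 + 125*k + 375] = -15*k^2 - 25*sqrt(2)*k - 30*k - 75*sqrt(2)/2 + 125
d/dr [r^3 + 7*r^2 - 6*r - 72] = 3*r^2 + 14*r - 6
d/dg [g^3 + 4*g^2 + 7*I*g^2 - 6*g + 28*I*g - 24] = 3*g^2 + g*(8 + 14*I) - 6 + 28*I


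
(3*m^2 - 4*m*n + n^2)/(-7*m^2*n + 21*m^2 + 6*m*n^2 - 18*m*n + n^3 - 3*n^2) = (-3*m + n)/(7*m*n - 21*m + n^2 - 3*n)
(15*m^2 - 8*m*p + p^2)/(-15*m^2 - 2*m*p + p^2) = (-3*m + p)/(3*m + p)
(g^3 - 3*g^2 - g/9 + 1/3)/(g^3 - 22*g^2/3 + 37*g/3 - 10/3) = (g^2 - 8*g/3 - 1)/(g^2 - 7*g + 10)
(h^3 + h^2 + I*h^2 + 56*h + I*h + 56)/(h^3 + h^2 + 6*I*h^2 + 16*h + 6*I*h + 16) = (h - 7*I)/(h - 2*I)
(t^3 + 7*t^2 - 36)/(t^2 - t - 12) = (t^2 + 4*t - 12)/(t - 4)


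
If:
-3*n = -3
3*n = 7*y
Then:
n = 1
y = 3/7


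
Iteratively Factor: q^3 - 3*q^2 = (q)*(q^2 - 3*q) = q^2*(q - 3)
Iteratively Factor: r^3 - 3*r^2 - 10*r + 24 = (r - 4)*(r^2 + r - 6) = (r - 4)*(r + 3)*(r - 2)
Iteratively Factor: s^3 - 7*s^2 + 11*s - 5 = (s - 1)*(s^2 - 6*s + 5) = (s - 1)^2*(s - 5)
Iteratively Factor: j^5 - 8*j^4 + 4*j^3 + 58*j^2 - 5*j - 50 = (j - 5)*(j^4 - 3*j^3 - 11*j^2 + 3*j + 10) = (j - 5)*(j - 1)*(j^3 - 2*j^2 - 13*j - 10) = (j - 5)^2*(j - 1)*(j^2 + 3*j + 2) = (j - 5)^2*(j - 1)*(j + 2)*(j + 1)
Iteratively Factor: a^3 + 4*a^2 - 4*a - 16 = (a + 4)*(a^2 - 4) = (a - 2)*(a + 4)*(a + 2)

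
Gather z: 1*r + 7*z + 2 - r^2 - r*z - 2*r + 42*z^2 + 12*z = -r^2 - r + 42*z^2 + z*(19 - r) + 2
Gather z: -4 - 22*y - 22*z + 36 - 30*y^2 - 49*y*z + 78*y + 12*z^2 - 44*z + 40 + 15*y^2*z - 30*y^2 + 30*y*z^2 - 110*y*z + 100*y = -60*y^2 + 156*y + z^2*(30*y + 12) + z*(15*y^2 - 159*y - 66) + 72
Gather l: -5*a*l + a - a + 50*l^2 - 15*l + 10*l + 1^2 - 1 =50*l^2 + l*(-5*a - 5)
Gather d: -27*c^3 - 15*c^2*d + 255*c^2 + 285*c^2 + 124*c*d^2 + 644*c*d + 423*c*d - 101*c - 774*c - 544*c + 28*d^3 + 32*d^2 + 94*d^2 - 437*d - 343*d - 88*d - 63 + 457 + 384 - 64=-27*c^3 + 540*c^2 - 1419*c + 28*d^3 + d^2*(124*c + 126) + d*(-15*c^2 + 1067*c - 868) + 714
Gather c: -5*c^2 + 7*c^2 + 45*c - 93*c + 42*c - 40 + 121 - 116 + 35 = 2*c^2 - 6*c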